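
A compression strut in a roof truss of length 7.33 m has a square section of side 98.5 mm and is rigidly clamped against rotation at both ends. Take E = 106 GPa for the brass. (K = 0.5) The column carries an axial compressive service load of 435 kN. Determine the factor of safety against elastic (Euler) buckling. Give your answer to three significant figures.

n ≈ 1.40

I = a⁴/12 = 98.5⁴/12 = 7.844×10^6 mm⁴
I = 7.844×10^6 mm⁴ = 7.844×10^-6 m⁴
Effective length L_e = K·L = 0.5 × 7.33 = 3.665 m
P_cr = π²EI / L_e² = π² × 106×10⁹ × 7.844×10^-6 / 3.665² = 6.110×10^5 N
Factor of safety n = P_cr / P = 610.97 / 435 = 1.40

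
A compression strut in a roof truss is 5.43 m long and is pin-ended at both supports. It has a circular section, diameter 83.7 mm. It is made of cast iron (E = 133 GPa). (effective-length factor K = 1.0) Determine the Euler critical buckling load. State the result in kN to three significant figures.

I = πd⁴/64 = π×83.7⁴/64 = 2.409×10^6 mm⁴
I = 2.409×10^6 mm⁴ = 2.409×10^-6 m⁴
Effective length L_e = K·L = 1 × 5.43 = 5.430 m
P_cr = π²EI / L_e² = π² × 133×10⁹ × 2.409×10^-6 / 5.430² = 1.073×10^5 N

P_cr ≈ 107 kN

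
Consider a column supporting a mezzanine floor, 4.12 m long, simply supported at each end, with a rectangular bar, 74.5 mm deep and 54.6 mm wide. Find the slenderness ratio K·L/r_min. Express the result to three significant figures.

λ ≈ 261

For a rectangle r_min = b/√12 = 54.6/√12 = 15.76 mm
L_e = K·L = 1 × 4.12 m = 4.120 m = 4120.0 mm
λ = L_e / r_min = 4120.0 / 15.76 = 261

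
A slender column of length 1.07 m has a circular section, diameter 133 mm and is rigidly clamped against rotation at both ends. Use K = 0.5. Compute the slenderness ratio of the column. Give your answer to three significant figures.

λ ≈ 16.1

For a solid circle r = d/4 = 133/4 = 33.25 mm
L_e = K·L = 0.5 × 1.07 m = 0.5350 m = 535.00 mm
λ = L_e / r_min = 535.00 / 33.25 = 16.1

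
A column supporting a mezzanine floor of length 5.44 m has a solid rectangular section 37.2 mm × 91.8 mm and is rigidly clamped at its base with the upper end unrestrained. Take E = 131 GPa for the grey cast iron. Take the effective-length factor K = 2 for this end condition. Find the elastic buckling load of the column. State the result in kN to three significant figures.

Buckling occurs about the weak axis: I_min = h·b³/12 with b = 37.2 mm (the shorter side).
I_min = 91.8×37.2³/12 = 3.938×10^5 mm⁴
I = 3.938×10^5 mm⁴ = 3.938×10^-7 m⁴
Effective length L_e = K·L = 2 × 5.44 = 10.88 m
P_cr = π²EI / L_e² = π² × 131×10⁹ × 3.938×10^-7 / 10.88² = 4.301×10^3 N

P_cr ≈ 4.30 kN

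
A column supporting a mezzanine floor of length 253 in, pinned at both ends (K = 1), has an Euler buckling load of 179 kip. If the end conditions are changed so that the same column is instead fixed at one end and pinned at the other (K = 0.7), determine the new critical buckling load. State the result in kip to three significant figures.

P_cr ≈ 365 kip

P_cr ∝ 1/K², so P_cr,new = P_cr,old × (K_old/K_new)² = 179 × (1/0.7)²
= 179 × 2.041 = 365 kip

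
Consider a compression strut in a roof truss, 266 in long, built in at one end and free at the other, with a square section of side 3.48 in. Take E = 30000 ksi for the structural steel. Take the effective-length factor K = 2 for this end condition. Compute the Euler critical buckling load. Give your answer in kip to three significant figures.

P_cr ≈ 12.8 kip

I = a⁴/12 = 3.48⁴/12 = 12.22 in⁴
Effective length L_e = K·L = 2 × 266 = 532.0 in
P_cr = π²EI / L_e² = π² × 30000×10³ × 12.22 / 532.0² = 1.279×10^4 lb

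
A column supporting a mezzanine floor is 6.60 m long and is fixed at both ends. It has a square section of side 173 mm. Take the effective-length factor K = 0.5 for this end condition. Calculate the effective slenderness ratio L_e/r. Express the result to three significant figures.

λ ≈ 66.1

I = a⁴/12 = 173⁴/12 = 7.465×10^7 mm⁴
A = 2.993×10^4 mm²;  r_min = √(I/A) = √(7.465×10^7/2.993×10^4) = 49.94 mm
L_e = K·L = 0.5 × 6.60 m = 3.300 m = 3300.0 mm
λ = L_e / r_min = 3300.0 / 49.94 = 66.1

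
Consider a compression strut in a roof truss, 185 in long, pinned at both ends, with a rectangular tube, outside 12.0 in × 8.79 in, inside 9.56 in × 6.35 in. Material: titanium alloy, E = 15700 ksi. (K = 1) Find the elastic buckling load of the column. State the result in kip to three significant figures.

Weak-axis I_min = (h_o·b_o³ − h_i·b_i³)/12 with b_o = 8.79, b_i = 6.350 in (shorter outer/inner sides).
I_min = (12.0×8.79³ − 9.560×6.350³)/12 = 475.2 in⁴
Effective length L_e = K·L = 1 × 185 = 185.0 in
P_cr = π²EI / L_e² = π² × 15700×10³ × 475.2 / 185.0² = 2.151×10^6 lb

P_cr ≈ 2150 kip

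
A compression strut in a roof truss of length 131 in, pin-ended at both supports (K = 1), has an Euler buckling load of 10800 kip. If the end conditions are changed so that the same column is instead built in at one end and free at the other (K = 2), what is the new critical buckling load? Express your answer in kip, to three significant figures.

P_cr ∝ 1/K², so P_cr,new = P_cr,old × (K_old/K_new)² = 10800 × (1/2)²
= 10800 × 0.2500 = 2700 kip

P_cr ≈ 2700 kip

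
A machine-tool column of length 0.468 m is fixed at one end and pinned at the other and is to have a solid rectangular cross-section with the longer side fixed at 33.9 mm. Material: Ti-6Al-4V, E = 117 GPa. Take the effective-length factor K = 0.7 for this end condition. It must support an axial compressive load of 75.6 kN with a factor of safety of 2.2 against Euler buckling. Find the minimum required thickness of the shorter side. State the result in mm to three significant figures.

b ≈ 17.6 mm

Required P_cr = n·P = 2.2 × 75.6 = 166.3 kN
L_e = K·L = 0.7 × 0.468 = 0.3276 m
Required I = P_cr·L_e²/(π²E) = 1.663×10^5 × 0.3276² / (π² × 1.17×10^11) = 1.546×10^-8 m⁴
I_req = 1.546×10^4 mm⁴
Rectangle, weak axis: I_min = h·b³/12 with h = 33.9 mm fixed  ⇒  b = (12I/h)^(1/3) = 17.6 mm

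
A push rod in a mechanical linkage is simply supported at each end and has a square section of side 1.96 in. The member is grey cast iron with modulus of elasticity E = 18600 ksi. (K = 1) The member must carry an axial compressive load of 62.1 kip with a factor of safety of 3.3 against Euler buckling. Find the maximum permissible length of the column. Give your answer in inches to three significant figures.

L_max ≈ 33.2 in

I = a⁴/12 = 1.96⁴/12 = 1.230 in⁴
Required critical load P_cr = n·P = 3.3 × 62.1 = 204.9 kip = 2.049×10^5 lb
From P_cr = π²EI/(K·L)²:  L = (1/K)·√(π²EI/P_cr) = (1/1)·√(π²×1.86×10^7×1.230/2.049×10^5)
L = 33.2 in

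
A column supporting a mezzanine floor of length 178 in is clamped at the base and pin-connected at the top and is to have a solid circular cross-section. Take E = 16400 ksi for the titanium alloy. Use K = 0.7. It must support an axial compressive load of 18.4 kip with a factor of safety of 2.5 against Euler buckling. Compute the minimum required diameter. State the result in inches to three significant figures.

d ≈ 3.08 in

Required P_cr = n·P = 2.5 × 18.4 = 46.00 kip
L_e = K·L = 0.7 × 178 = 124.6 in
Required I = P_cr·L_e²/(π²E) = 4.600×10^4 × 124.6² / (π² × 1.64×10^7) = 4.412 in⁴
Solid circle: I = πd⁴/64  ⇒  d = (64I/π)^(1/4) = (64×4.412/π)^(1/4) = 3.08 in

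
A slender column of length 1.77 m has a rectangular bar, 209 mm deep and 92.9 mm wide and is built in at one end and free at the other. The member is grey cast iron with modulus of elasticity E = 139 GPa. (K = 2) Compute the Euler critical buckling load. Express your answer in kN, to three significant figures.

P_cr ≈ 1530 kN

Buckling occurs about the weak axis: I_min = h·b³/12 with b = 92.9 mm (the shorter side).
I_min = 209×92.9³/12 = 1.396×10^7 mm⁴
I = 1.396×10^7 mm⁴ = 1.396×10^-5 m⁴
Effective length L_e = K·L = 2 × 1.77 = 3.540 m
P_cr = π²EI / L_e² = π² × 139×10⁹ × 1.396×10^-5 / 3.540² = 1.529×10^6 N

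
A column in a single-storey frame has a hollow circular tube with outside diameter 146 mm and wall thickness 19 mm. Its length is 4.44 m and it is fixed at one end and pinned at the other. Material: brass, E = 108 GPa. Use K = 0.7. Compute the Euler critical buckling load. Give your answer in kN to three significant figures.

Inner diameter d_i = 146 − 2×19 = 108.0 mm
I = π(d_o⁴ − d_i⁴)/64 = π(146⁴ − 108.0⁴)/64 = 1.563×10^7 mm⁴
I = 1.563×10^7 mm⁴ = 1.563×10^-5 m⁴
Effective length L_e = K·L = 0.7 × 4.44 = 3.108 m
P_cr = π²EI / L_e² = π² × 108×10⁹ × 1.563×10^-5 / 3.108² = 1.724×10^6 N

P_cr ≈ 1720 kN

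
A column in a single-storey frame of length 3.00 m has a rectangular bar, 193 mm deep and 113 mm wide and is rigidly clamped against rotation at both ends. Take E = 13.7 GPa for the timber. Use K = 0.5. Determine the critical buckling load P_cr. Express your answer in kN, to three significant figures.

Buckling occurs about the weak axis: I_min = h·b³/12 with b = 113 mm (the shorter side).
I_min = 193×113³/12 = 2.321×10^7 mm⁴
I = 2.321×10^7 mm⁴ = 2.321×10^-5 m⁴
Effective length L_e = K·L = 0.5 × 3.00 = 1.500 m
P_cr = π²EI / L_e² = π² × 13.7×10⁹ × 2.321×10^-5 / 1.500² = 1.395×10^6 N

P_cr ≈ 1390 kN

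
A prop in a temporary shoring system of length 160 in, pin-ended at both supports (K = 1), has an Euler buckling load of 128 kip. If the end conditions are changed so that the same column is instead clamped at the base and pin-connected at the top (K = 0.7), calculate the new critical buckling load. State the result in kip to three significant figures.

P_cr ∝ 1/K², so P_cr,new = P_cr,old × (K_old/K_new)² = 128 × (1/0.7)²
= 128 × 2.041 = 261 kip

P_cr ≈ 261 kip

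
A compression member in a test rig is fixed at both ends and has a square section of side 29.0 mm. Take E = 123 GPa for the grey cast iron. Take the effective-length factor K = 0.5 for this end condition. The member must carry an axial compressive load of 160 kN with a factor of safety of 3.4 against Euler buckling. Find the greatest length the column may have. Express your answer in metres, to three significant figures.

I = a⁴/12 = 29.0⁴/12 = 5.894×10^4 mm⁴
I = 5.894×10^-8 m⁴
Required critical load P_cr = n·P = 3.4 × 160 = 544.0 kN = 5.440×10^5 N
From P_cr = π²EI/(K·L)²:  L = (1/K)·√(π²EI/P_cr) = (1/0.5)·√(π²×1.23×10^11×5.894×10^-8/5.440×10^5)
L = 0.725 m

L_max ≈ 0.725 m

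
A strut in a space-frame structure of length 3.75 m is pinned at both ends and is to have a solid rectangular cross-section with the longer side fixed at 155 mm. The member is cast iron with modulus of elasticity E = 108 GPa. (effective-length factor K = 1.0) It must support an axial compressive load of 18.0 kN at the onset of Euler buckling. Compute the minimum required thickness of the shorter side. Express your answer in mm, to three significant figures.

b ≈ 26.4 mm

L_e = K·L = 1 × 3.75 = 3.750 m
Required I = P_cr·L_e²/(π²E) = 1.800×10^4 × 3.750² / (π² × 1.08×10^11) = 2.375×10^-7 m⁴
I_req = 2.375×10^5 mm⁴
Rectangle, weak axis: I_min = h·b³/12 with h = 155 mm fixed  ⇒  b = (12I/h)^(1/3) = 26.4 mm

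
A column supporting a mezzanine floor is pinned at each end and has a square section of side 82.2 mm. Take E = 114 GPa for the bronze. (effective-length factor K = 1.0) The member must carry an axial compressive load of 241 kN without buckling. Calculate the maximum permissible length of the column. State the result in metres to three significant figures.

L_max ≈ 4.21 m

I = a⁴/12 = 82.2⁴/12 = 3.805×10^6 mm⁴
I = 3.805×10^-6 m⁴
At the buckling limit P_cr = P = 2.410×10^5 N
From P_cr = π²EI/(K·L)²:  L = (1/K)·√(π²EI/P_cr) = (1/1)·√(π²×1.14×10^11×3.805×10^-6/2.410×10^5)
L = 4.21 m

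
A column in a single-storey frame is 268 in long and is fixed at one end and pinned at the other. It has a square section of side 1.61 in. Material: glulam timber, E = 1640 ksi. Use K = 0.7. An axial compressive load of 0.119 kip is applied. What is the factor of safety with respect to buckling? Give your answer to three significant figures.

n ≈ 2.16

I = a⁴/12 = 1.61⁴/12 = 0.5599 in⁴
Effective length L_e = K·L = 0.7 × 268 = 187.6 in
P_cr = π²EI / L_e² = π² × 1640×10³ × 0.5599 / 187.6² = 257.5 lb
Factor of safety n = P_cr / P = 0.25751 / 0.119 = 2.16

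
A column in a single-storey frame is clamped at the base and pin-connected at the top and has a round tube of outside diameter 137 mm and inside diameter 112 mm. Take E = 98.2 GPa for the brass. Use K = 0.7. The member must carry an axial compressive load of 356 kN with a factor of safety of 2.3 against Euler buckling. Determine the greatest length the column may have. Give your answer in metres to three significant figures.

L_max ≈ 4.81 m

d_o = 137 mm, d_i = 112 mm
I = π(d_o⁴ − d_i⁴)/64 = π(137⁴ − 112.0⁴)/64 = 9.568×10^6 mm⁴
I = 9.568×10^-6 m⁴
Required critical load P_cr = n·P = 2.3 × 356 = 818.8 kN = 8.188×10^5 N
From P_cr = π²EI/(K·L)²:  L = (1/K)·√(π²EI/P_cr) = (1/0.7)·√(π²×9.82×10^10×9.568×10^-6/8.188×10^5)
L = 4.81 m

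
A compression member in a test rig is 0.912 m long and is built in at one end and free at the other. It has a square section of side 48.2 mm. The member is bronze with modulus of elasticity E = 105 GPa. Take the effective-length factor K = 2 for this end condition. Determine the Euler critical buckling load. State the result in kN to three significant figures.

I = a⁴/12 = 48.2⁴/12 = 4.498×10^5 mm⁴
I = 4.498×10^5 mm⁴ = 4.498×10^-7 m⁴
Effective length L_e = K·L = 2 × 0.912 = 1.824 m
P_cr = π²EI / L_e² = π² × 105×10⁹ × 4.498×10^-7 / 1.824² = 1.401×10^5 N

P_cr ≈ 140 kN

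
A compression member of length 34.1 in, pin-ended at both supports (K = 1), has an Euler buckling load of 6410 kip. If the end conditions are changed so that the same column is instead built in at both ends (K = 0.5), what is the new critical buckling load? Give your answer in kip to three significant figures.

P_cr ≈ 25600 kip

P_cr ∝ 1/K², so P_cr,new = P_cr,old × (K_old/K_new)² = 6410 × (1/0.5)²
= 6410 × 4.000 = 25600 kip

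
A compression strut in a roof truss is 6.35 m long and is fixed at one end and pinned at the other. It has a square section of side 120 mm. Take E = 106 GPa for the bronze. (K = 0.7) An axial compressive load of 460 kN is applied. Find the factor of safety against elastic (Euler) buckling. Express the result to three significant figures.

n ≈ 1.99

I = a⁴/12 = 120⁴/12 = 1.728×10^7 mm⁴
I = 1.728×10^7 mm⁴ = 1.728×10^-5 m⁴
Effective length L_e = K·L = 0.7 × 6.35 = 4.445 m
P_cr = π²EI / L_e² = π² × 106×10⁹ × 1.728×10^-5 / 4.445² = 9.150×10^5 N
Factor of safety n = P_cr / P = 914.97 / 460 = 1.99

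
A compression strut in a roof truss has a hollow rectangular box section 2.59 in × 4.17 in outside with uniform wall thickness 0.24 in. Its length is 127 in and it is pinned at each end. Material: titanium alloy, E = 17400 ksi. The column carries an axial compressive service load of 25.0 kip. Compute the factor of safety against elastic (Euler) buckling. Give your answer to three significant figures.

Inner dimensions: h_i = 4.17 − 2×0.24 = 3.690 in, b_i = 2.59 − 2×0.24 = 2.110 in
Weak-axis I_min = (h_o·b_o³ − h_i·b_i³)/12 with b_o = 2.59, b_i = 2.110 in (shorter outer/inner sides).
I_min = (4.17×2.59³ − 3.690×2.110³)/12 = 3.149 in⁴
Effective length L_e = K·L = 1 × 127 = 127.0 in
P_cr = π²EI / L_e² = π² × 17400×10³ × 3.149 / 127.0² = 3.353×10^4 lb
Factor of safety n = P_cr / P = 33.527 / 25.0 = 1.34

n ≈ 1.34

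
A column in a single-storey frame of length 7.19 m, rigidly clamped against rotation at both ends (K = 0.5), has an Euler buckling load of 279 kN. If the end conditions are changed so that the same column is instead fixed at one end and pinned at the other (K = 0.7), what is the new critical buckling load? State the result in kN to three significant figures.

P_cr ∝ 1/K², so P_cr,new = P_cr,old × (K_old/K_new)² = 279 × (0.5/0.7)²
= 279 × 0.5102 = 142 kN

P_cr ≈ 142 kN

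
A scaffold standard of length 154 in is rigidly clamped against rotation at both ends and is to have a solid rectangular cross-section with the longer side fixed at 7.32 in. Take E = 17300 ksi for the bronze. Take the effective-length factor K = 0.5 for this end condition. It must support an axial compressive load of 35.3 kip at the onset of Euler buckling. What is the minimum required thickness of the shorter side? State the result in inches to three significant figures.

L_e = K·L = 0.5 × 154 = 77.00 in
Required I = P_cr·L_e²/(π²E) = 3.530×10^4 × 77.00² / (π² × 1.73×10^7) = 1.226 in⁴
Rectangle, weak axis: I_min = h·b³/12 with h = 7.32 in fixed  ⇒  b = (12I/h)^(1/3) = 1.26 in

b ≈ 1.26 in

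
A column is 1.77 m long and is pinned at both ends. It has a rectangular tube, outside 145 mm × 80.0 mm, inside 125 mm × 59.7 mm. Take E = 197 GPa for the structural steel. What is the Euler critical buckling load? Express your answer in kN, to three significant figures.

Weak-axis I_min = (h_o·b_o³ − h_i·b_i³)/12 with b_o = 80.0, b_i = 59.70 mm (shorter outer/inner sides).
I_min = (145×80.0³ − 125.0×59.70³)/12 = 3.970×10^6 mm⁴
I = 3.970×10^6 mm⁴ = 3.970×10^-6 m⁴
Effective length L_e = K·L = 1 × 1.77 = 1.770 m
P_cr = π²EI / L_e² = π² × 197×10⁹ × 3.970×10^-6 / 1.770² = 2.464×10^6 N

P_cr ≈ 2460 kN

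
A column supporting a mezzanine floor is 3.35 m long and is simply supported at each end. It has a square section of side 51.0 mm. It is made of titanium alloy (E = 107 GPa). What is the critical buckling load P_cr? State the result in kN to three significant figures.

P_cr ≈ 53.1 kN

I = a⁴/12 = 51.0⁴/12 = 5.638×10^5 mm⁴
I = 5.638×10^5 mm⁴ = 5.638×10^-7 m⁴
Effective length L_e = K·L = 1 × 3.35 = 3.350 m
P_cr = π²EI / L_e² = π² × 107×10⁹ × 5.638×10^-7 / 3.350² = 5.305×10^4 N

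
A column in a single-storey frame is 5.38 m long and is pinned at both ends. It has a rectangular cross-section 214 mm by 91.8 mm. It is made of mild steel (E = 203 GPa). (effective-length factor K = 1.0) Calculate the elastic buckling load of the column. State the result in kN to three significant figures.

P_cr ≈ 955 kN

Buckling occurs about the weak axis: I_min = h·b³/12 with b = 91.8 mm (the shorter side).
I_min = 214×91.8³/12 = 1.380×10^7 mm⁴
I = 1.380×10^7 mm⁴ = 1.380×10^-5 m⁴
Effective length L_e = K·L = 1 × 5.38 = 5.380 m
P_cr = π²EI / L_e² = π² × 203×10⁹ × 1.380×10^-5 / 5.380² = 9.550×10^5 N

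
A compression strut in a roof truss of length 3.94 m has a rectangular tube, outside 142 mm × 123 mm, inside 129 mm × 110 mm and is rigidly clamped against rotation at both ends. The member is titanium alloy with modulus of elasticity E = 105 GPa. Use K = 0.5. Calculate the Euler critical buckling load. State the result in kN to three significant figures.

P_cr ≈ 2060 kN

Weak-axis I_min = (h_o·b_o³ − h_i·b_i³)/12 with b_o = 123, b_i = 110.0 mm (shorter outer/inner sides).
I_min = (142×123³ − 129.0×110.0³)/12 = 7.712×10^6 mm⁴
I = 7.712×10^6 mm⁴ = 7.712×10^-6 m⁴
Effective length L_e = K·L = 0.5 × 3.94 = 1.970 m
P_cr = π²EI / L_e² = π² × 105×10⁹ × 7.712×10^-6 / 1.970² = 2.059×10^6 N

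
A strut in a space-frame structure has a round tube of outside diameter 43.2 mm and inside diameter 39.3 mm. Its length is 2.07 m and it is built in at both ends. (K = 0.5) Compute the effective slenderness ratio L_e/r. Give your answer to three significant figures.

λ ≈ 70.9

d_o = 43.2 mm, d_i = 39.3 mm
I = π(d_o⁴ − d_i⁴)/64 = π(43.2⁴ − 39.30⁴)/64 = 5.387×10^4 mm⁴
A = 252.7 mm²;  r_min = √(I/A) = √(5.387×10^4/252.7) = 14.60 mm
L_e = K·L = 0.5 × 2.07 m = 1.035 m = 1035.0 mm
λ = L_e / r_min = 1035.0 / 14.60 = 70.9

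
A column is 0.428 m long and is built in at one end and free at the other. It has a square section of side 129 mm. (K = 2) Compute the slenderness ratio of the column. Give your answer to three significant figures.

λ ≈ 23.0

For a square r = a/√12 = 129/√12 = 37.24 mm
L_e = K·L = 2 × 0.428 m = 0.8560 m = 856.00 mm
λ = L_e / r_min = 856.00 / 37.24 = 23.0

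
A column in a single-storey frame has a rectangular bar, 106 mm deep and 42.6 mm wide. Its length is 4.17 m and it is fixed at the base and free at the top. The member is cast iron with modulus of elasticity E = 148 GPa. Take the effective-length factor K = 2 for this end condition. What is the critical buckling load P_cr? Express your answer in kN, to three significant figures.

Buckling occurs about the weak axis: I_min = h·b³/12 with b = 42.6 mm (the shorter side).
I_min = 106×42.6³/12 = 6.829×10^5 mm⁴
I = 6.829×10^5 mm⁴ = 6.829×10^-7 m⁴
Effective length L_e = K·L = 2 × 4.17 = 8.340 m
P_cr = π²EI / L_e² = π² × 148×10⁹ × 6.829×10^-7 / 8.340² = 1.434×10^4 N

P_cr ≈ 14.3 kN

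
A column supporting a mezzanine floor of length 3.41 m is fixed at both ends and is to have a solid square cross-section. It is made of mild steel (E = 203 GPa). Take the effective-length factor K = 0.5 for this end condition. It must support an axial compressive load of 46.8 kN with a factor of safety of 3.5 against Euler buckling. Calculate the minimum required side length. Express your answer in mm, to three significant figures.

Required P_cr = n·P = 3.5 × 46.8 = 163.8 kN
L_e = K·L = 0.5 × 3.41 = 1.705 m
Required I = P_cr·L_e²/(π²E) = 1.638×10^5 × 1.705² / (π² × 2.03×10^11) = 2.377×10^-7 m⁴
I_req = 2.377×10^5 mm⁴
Solid square: I = a⁴/12  ⇒  a = (12I)^(1/4) = (12×2.377×10^5)^(1/4) = 41.1 mm

a ≈ 41.1 mm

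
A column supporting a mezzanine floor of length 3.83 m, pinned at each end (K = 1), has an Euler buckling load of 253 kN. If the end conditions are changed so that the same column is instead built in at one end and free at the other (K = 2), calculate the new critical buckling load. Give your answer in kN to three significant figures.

P_cr ≈ 63.2 kN

P_cr ∝ 1/K², so P_cr,new = P_cr,old × (K_old/K_new)² = 253 × (1/2)²
= 253 × 0.2500 = 63.2 kN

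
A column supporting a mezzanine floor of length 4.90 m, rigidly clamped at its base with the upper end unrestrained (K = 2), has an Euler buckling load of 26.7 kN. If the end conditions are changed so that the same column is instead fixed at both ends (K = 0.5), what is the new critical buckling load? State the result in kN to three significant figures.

P_cr ≈ 427 kN

P_cr ∝ 1/K², so P_cr,new = P_cr,old × (K_old/K_new)² = 26.7 × (2/0.5)²
= 26.7 × 16.00 = 427 kN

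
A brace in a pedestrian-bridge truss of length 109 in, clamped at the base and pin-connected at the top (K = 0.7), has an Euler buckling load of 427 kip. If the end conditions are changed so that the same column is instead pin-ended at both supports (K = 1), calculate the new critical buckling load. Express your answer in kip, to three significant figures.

P_cr ≈ 209 kip

P_cr ∝ 1/K², so P_cr,new = P_cr,old × (K_old/K_new)² = 427 × (0.7/1)²
= 427 × 0.4900 = 209 kip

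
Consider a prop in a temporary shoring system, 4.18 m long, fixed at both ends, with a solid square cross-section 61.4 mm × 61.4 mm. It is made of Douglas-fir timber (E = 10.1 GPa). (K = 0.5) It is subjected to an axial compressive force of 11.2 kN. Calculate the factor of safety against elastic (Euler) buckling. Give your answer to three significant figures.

n ≈ 2.41

I = a⁴/12 = 61.4⁴/12 = 1.184×10^6 mm⁴
I = 1.184×10^6 mm⁴ = 1.184×10^-6 m⁴
Effective length L_e = K·L = 0.5 × 4.18 = 2.090 m
P_cr = π²EI / L_e² = π² × 10.1×10⁹ × 1.184×10^-6 / 2.090² = 2.703×10^4 N
Factor of safety n = P_cr / P = 27.028 / 11.2 = 2.41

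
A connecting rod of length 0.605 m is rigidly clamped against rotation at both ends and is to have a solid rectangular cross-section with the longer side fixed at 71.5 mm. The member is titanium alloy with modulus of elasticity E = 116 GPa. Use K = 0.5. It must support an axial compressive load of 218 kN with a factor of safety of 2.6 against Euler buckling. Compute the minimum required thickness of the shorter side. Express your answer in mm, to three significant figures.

Required P_cr = n·P = 2.6 × 218 = 566.8 kN
L_e = K·L = 0.5 × 0.605 = 0.3025 m
Required I = P_cr·L_e²/(π²E) = 5.668×10^5 × 0.3025² / (π² × 1.16×10^11) = 4.530×10^-8 m⁴
I_req = 4.530×10^4 mm⁴
Rectangle, weak axis: I_min = h·b³/12 with h = 71.5 mm fixed  ⇒  b = (12I/h)^(1/3) = 19.7 mm

b ≈ 19.7 mm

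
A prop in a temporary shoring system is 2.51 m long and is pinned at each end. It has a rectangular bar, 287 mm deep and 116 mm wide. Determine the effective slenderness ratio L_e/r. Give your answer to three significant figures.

λ ≈ 75.0

Buckling occurs about the weak axis: I_min = h·b³/12 with b = 116 mm (the shorter side).
I_min = 287×116³/12 = 3.733×10^7 mm⁴
A = 3.329×10^4 mm²;  r_min = √(I/A) = √(3.733×10^7/3.329×10^4) = 33.49 mm
L_e = K·L = 1 × 2.51 m = 2.510 m = 2510.0 mm
λ = L_e / r_min = 2510.0 / 33.49 = 75.0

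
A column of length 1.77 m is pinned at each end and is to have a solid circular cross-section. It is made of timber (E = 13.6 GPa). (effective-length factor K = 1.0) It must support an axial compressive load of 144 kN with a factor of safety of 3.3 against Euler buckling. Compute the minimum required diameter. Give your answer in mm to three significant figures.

Required P_cr = n·P = 3.3 × 144 = 475.2 kN
L_e = K·L = 1 × 1.77 = 1.770 m
Required I = P_cr·L_e²/(π²E) = 4.752×10^5 × 1.770² / (π² × 1.36×10^10) = 1.109×10^-5 m⁴
I_req = 1.109×10^7 mm⁴
Solid circle: I = πd⁴/64  ⇒  d = (64I/π)^(1/4) = (64×1.109×10^7/π)^(1/4) = 123 mm

d ≈ 123 mm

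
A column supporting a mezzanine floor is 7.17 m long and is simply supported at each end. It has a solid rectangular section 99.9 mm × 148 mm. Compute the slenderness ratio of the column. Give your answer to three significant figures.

Buckling occurs about the weak axis: I_min = h·b³/12 with b = 99.9 mm (the shorter side).
I_min = 148×99.9³/12 = 1.230×10^7 mm⁴
A = 1.479×10^4 mm²;  r_min = √(I/A) = √(1.230×10^7/1.479×10^4) = 28.84 mm
L_e = K·L = 1 × 7.17 m = 7.170 m = 7170.0 mm
λ = L_e / r_min = 7170.0 / 28.84 = 249

λ ≈ 249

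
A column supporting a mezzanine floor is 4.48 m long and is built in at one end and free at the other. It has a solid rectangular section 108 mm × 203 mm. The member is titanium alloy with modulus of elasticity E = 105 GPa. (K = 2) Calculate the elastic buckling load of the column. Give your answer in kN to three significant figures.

P_cr ≈ 275 kN

Buckling occurs about the weak axis: I_min = h·b³/12 with b = 108 mm (the shorter side).
I_min = 203×108³/12 = 2.131×10^7 mm⁴
I = 2.131×10^7 mm⁴ = 2.131×10^-5 m⁴
Effective length L_e = K·L = 2 × 4.48 = 8.960 m
P_cr = π²EI / L_e² = π² × 105×10⁹ × 2.131×10^-5 / 8.960² = 2.751×10^5 N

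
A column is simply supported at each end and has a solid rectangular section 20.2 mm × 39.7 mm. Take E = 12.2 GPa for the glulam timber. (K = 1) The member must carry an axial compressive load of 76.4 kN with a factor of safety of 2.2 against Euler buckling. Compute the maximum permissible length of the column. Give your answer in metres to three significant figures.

L_max ≈ 0.140 m

Buckling occurs about the weak axis: I_min = h·b³/12 with b = 20.2 mm (the shorter side).
I_min = 39.7×20.2³/12 = 2.727×10^4 mm⁴
I = 2.727×10^-8 m⁴
Required critical load P_cr = n·P = 2.2 × 76.4 = 168.1 kN = 1.681×10^5 N
From P_cr = π²EI/(K·L)²:  L = (1/K)·√(π²EI/P_cr) = (1/1)·√(π²×1.22×10^10×2.727×10^-8/1.681×10^5)
L = 0.140 m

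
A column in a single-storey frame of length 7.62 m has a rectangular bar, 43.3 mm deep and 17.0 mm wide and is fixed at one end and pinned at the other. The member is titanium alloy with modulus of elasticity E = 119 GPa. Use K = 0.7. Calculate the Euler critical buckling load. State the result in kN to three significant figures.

P_cr ≈ 0.732 kN

Buckling occurs about the weak axis: I_min = h·b³/12 with b = 17.0 mm (the shorter side).
I_min = 43.3×17.0³/12 = 1.773×10^4 mm⁴
I = 1.773×10^4 mm⁴ = 1.773×10^-8 m⁴
Effective length L_e = K·L = 0.7 × 7.62 = 5.334 m
P_cr = π²EI / L_e² = π² × 119×10⁹ × 1.773×10^-8 / 5.334² = 731.8 N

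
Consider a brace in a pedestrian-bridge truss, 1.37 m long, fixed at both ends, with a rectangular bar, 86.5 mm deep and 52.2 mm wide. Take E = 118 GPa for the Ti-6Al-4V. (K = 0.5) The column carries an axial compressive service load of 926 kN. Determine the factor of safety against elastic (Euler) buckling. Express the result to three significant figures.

n ≈ 2.75

Buckling occurs about the weak axis: I_min = h·b³/12 with b = 52.2 mm (the shorter side).
I_min = 86.5×52.2³/12 = 1.025×10^6 mm⁴
I = 1.025×10^6 mm⁴ = 1.025×10^-6 m⁴
Effective length L_e = K·L = 0.5 × 1.37 = 0.6850 m
P_cr = π²EI / L_e² = π² × 118×10⁹ × 1.025×10^-6 / 0.6850² = 2.545×10^6 N
Factor of safety n = P_cr / P = 2544.8 / 926 = 2.75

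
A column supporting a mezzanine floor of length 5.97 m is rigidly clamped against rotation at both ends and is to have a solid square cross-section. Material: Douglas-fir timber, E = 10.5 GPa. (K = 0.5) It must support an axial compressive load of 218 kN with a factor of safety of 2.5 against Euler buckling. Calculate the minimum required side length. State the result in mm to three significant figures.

Required P_cr = n·P = 2.5 × 218 = 545.0 kN
L_e = K·L = 0.5 × 5.97 = 2.985 m
Required I = P_cr·L_e²/(π²E) = 5.450×10^5 × 2.985² / (π² × 1.05×10^10) = 4.686×10^-5 m⁴
I_req = 4.686×10^7 mm⁴
Solid square: I = a⁴/12  ⇒  a = (12I)^(1/4) = (12×4.686×10^7)^(1/4) = 154 mm

a ≈ 154 mm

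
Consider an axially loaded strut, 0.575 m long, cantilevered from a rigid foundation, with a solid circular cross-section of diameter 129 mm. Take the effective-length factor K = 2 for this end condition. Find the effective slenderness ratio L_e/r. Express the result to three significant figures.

λ ≈ 35.7

For a solid circle r = d/4 = 129/4 = 32.25 mm
L_e = K·L = 2 × 0.575 m = 1.150 m = 1150.0 mm
λ = L_e / r_min = 1150.0 / 32.25 = 35.7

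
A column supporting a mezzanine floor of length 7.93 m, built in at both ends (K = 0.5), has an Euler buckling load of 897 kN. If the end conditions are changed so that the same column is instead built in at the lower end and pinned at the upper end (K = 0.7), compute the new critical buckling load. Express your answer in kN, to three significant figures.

P_cr ∝ 1/K², so P_cr,new = P_cr,old × (K_old/K_new)² = 897 × (0.5/0.7)²
= 897 × 0.5102 = 458 kN

P_cr ≈ 458 kN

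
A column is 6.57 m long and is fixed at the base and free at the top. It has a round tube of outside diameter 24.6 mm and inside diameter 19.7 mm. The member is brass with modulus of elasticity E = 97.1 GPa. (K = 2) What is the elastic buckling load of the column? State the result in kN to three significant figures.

P_cr ≈ 0.0587 kN

d_o = 24.6 mm, d_i = 19.7 mm
I = π(d_o⁴ − d_i⁴)/64 = π(24.6⁴ − 19.70⁴)/64 = 1.058×10^4 mm⁴
I = 1.058×10^4 mm⁴ = 1.058×10^-8 m⁴
Effective length L_e = K·L = 2 × 6.57 = 13.14 m
P_cr = π²EI / L_e² = π² × 97.1×10⁹ × 1.058×10^-8 / 13.14² = 58.74 N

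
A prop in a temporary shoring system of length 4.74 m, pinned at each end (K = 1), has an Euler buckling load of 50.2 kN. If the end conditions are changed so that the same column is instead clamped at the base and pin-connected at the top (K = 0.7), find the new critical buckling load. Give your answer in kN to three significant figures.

P_cr ∝ 1/K², so P_cr,new = P_cr,old × (K_old/K_new)² = 50.2 × (1/0.7)²
= 50.2 × 2.041 = 102 kN

P_cr ≈ 102 kN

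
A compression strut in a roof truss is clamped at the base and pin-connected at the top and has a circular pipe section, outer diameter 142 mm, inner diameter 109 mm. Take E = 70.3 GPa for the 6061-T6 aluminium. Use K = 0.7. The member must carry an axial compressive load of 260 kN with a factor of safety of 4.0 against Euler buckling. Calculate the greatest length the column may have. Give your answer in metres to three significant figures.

d_o = 142 mm, d_i = 109 mm
I = π(d_o⁴ − d_i⁴)/64 = π(142⁴ − 109.0⁴)/64 = 1.303×10^7 mm⁴
I = 1.303×10^-5 m⁴
Required critical load P_cr = n·P = 4.0 × 260 = 1040 kN = 1.040×10^6 N
From P_cr = π²EI/(K·L)²:  L = (1/K)·√(π²EI/P_cr) = (1/0.7)·√(π²×7.03×10^10×1.303×10^-5/1.040×10^6)
L = 4.21 m

L_max ≈ 4.21 m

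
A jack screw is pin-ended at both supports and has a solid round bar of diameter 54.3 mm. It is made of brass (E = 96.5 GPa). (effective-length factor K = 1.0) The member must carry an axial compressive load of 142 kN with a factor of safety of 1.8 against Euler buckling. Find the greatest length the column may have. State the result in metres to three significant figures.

I = πd⁴/64 = π×54.3⁴/64 = 4.267×10^5 mm⁴
I = 4.267×10^-7 m⁴
Required critical load P_cr = n·P = 1.8 × 142 = 255.6 kN = 2.556×10^5 N
From P_cr = π²EI/(K·L)²:  L = (1/K)·√(π²EI/P_cr) = (1/1)·√(π²×9.65×10^10×4.267×10^-7/2.556×10^5)
L = 1.26 m

L_max ≈ 1.26 m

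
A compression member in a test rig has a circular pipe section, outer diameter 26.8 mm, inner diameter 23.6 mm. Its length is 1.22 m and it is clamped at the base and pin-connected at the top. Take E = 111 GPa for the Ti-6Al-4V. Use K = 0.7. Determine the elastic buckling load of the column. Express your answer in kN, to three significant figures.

P_cr ≈ 15.2 kN

d_o = 26.8 mm, d_i = 23.6 mm
I = π(d_o⁴ − d_i⁴)/64 = π(26.8⁴ − 23.60⁴)/64 = 1.010×10^4 mm⁴
I = 1.010×10^4 mm⁴ = 1.010×10^-8 m⁴
Effective length L_e = K·L = 0.7 × 1.22 = 0.8540 m
P_cr = π²EI / L_e² = π² × 111×10⁹ × 1.010×10^-8 / 0.8540² = 1.516×10^4 N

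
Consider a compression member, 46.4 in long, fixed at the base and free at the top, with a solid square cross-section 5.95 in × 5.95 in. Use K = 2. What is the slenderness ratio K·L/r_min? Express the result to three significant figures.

For a square r = a/√12 = 5.95/√12 = 1.718 in
L_e = K·L = 2 × 46.4 = 92.80 in
λ = L_e / r_min = 92.800 / 1.718 = 54.0

λ ≈ 54.0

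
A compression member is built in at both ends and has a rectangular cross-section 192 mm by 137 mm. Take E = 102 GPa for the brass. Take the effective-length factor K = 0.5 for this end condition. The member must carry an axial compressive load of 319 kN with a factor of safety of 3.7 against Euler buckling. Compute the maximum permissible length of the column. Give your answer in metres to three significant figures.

Buckling occurs about the weak axis: I_min = h·b³/12 with b = 137 mm (the shorter side).
I_min = 192×137³/12 = 4.114×10^7 mm⁴
I = 4.114×10^-5 m⁴
Required critical load P_cr = n·P = 3.7 × 319 = 1180 kN = 1.180×10^6 N
From P_cr = π²EI/(K·L)²:  L = (1/K)·√(π²EI/P_cr) = (1/0.5)·√(π²×1.02×10^11×4.114×10^-5/1.180×10^6)
L = 11.8 m

L_max ≈ 11.8 m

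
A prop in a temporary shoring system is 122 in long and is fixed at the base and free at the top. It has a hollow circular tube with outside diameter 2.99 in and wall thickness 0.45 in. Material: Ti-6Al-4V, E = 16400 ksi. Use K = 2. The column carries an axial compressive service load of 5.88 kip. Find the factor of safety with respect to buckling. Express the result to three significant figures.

Inner diameter d_i = 2.99 − 2×0.45 = 2.090 in
I = π(d_o⁴ − d_i⁴)/64 = π(2.99⁴ − 2.090⁴)/64 = 2.987 in⁴
Effective length L_e = K·L = 2 × 122 = 244.0 in
P_cr = π²EI / L_e² = π² × 16400×10³ × 2.987 / 244.0² = 8.120×10^3 lb
Factor of safety n = P_cr / P = 8.1201 / 5.88 = 1.38

n ≈ 1.38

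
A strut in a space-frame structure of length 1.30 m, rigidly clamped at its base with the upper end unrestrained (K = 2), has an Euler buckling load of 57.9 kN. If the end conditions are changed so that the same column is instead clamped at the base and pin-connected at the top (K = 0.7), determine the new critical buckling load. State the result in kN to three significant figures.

P_cr ≈ 473 kN

P_cr ∝ 1/K², so P_cr,new = P_cr,old × (K_old/K_new)² = 57.9 × (2/0.7)²
= 57.9 × 8.163 = 473 kN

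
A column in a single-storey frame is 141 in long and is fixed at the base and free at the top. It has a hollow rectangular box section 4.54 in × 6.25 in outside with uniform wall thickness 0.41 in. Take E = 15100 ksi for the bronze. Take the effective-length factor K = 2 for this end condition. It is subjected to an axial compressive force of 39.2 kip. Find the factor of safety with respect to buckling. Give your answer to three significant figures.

n ≈ 1.22

Inner dimensions: h_i = 6.25 − 2×0.41 = 5.430 in, b_i = 4.54 − 2×0.41 = 3.720 in
Weak-axis I_min = (h_o·b_o³ − h_i·b_i³)/12 with b_o = 4.54, b_i = 3.720 in (shorter outer/inner sides).
I_min = (6.25×4.54³ − 5.430×3.720³)/12 = 25.44 in⁴
Effective length L_e = K·L = 2 × 141 = 282.0 in
P_cr = π²EI / L_e² = π² × 15100×10³ × 25.44 / 282.0² = 4.768×10^4 lb
Factor of safety n = P_cr / P = 47.682 / 39.2 = 1.22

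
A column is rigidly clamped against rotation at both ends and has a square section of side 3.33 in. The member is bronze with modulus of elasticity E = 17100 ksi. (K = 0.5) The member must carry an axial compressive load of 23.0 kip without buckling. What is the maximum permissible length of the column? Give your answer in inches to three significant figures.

I = a⁴/12 = 3.33⁴/12 = 10.25 in⁴
At the buckling limit P_cr = P = 2.300×10^4 lb
From P_cr = π²EI/(K·L)²:  L = (1/K)·√(π²EI/P_cr) = (1/0.5)·√(π²×1.71×10^7×10.25/2.300×10^4)
L = 548 in

L_max ≈ 548 in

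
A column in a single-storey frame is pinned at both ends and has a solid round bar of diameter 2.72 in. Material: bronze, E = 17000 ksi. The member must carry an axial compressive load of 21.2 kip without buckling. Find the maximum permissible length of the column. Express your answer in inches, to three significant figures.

I = πd⁴/64 = π×2.72⁴/64 = 2.687 in⁴
At the buckling limit P_cr = P = 2.120×10^4 lb
From P_cr = π²EI/(K·L)²:  L = (1/K)·√(π²EI/P_cr) = (1/1)·√(π²×1.70×10^7×2.687/2.120×10^4)
L = 146 in

L_max ≈ 146 in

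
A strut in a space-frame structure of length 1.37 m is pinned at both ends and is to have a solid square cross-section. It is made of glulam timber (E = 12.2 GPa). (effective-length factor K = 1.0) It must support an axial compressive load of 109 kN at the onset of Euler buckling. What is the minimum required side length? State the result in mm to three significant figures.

a ≈ 67.2 mm

L_e = K·L = 1 × 1.37 = 1.370 m
Required I = P_cr·L_e²/(π²E) = 1.090×10^5 × 1.370² / (π² × 1.22×10^10) = 1.699×10^-6 m⁴
I_req = 1.699×10^6 mm⁴
Solid square: I = a⁴/12  ⇒  a = (12I)^(1/4) = (12×1.699×10^6)^(1/4) = 67.2 mm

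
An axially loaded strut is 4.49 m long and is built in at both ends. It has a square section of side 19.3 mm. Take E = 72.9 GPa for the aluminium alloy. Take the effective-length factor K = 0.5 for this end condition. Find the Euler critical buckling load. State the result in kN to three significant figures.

P_cr ≈ 1.65 kN

I = a⁴/12 = 19.3⁴/12 = 1.156×10^4 mm⁴
I = 1.156×10^4 mm⁴ = 1.156×10^-8 m⁴
Effective length L_e = K·L = 0.5 × 4.49 = 2.245 m
P_cr = π²EI / L_e² = π² × 72.9×10⁹ × 1.156×10^-8 / 2.245² = 1.651×10^3 N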